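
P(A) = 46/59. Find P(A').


P(A') = 1 - P(A) = 1 - 46/59 = 13/59

13/59


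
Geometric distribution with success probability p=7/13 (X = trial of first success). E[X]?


For geometric (trials until first success), E[X] = 1/p = 1/(7/13) = 13/7

13/7


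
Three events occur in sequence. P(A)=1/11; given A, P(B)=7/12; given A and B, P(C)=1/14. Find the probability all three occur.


P(A∩B∩C) = P(A) * P(B|A) * P(C|A∩B)
= 1/11 * 7/12 * 1/14
= 7/132 * 1/14 = 1/264

1/264


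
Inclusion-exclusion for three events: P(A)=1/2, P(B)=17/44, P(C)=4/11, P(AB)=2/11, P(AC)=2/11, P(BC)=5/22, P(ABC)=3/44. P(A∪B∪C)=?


P(A∪B∪C) = P(A)+P(B)+P(C) - P(AB)-P(AC)-P(BC) + P(ABC)
= 1/2+17/44+4/11 - 2/11-2/11-5/22 + 3/44
= 8/11

8/11


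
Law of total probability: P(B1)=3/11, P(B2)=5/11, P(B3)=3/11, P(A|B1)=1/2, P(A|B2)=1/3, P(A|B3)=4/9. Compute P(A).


P(A) = P(A|B1)P(B1) + P(A|B2)P(B2) + P(A|B3)P(B3)
= 1/2*3/11 + 1/3*5/11 + 4/9*3/11
= 3/22 + 5/33 + 4/33 = 9/22

9/22


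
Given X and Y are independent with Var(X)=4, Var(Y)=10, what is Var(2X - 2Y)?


Independence => Cov(X,Y)=0
Var(2X - 2Y) = 2^2*Var(X) + (-2)^2*Var(Y)
= 4*4 + 4*10 = 56

56


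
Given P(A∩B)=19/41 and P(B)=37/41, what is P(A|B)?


P(A|B) = P(A∩B)/P(B) = (19/41)/(37/41) = 19/37

19/37


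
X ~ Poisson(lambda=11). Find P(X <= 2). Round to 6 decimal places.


P(X<=2) = e^(-11)*11^0/0! + e^(-11)*11^1/1! + e^(-11)*11^2/2!
≈ 0.0000167017 + 0.0001837187 + 0.0010104529
= 0.0012108733
≈ 0.001211

0.001211


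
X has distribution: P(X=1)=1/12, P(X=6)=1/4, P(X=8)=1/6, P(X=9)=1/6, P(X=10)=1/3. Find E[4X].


E[4X] = sum(g(x)*P(x))
= 4*1/12 + 24*1/4 + 32*1/6 + 36*1/6 + 40*1/3
= 31

31


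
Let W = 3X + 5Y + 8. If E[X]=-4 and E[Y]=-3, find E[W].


E[3X + 5Y + 8] = 3*E[X] + 5*E[Y] + 8
= (3)*(-4) + (5)*(-3) + (8)
= -12 - 15 + 8 = -19

-19


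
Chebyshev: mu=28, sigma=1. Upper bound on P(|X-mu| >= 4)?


k = 4/1 = 4
Chebyshev: P(|X-mu| >= k*sigma) <= 1/k^2 = 1/4^2 = 1/16

1/16


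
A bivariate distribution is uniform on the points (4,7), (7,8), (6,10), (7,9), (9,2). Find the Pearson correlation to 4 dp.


Cov(X,Y) = -2.5200, Var(X) = 2.6400, Var(Y) = 7.7600
rho = Cov/(sqrt(VarX)*sqrt(VarY)) = -0.5568

-0.5568


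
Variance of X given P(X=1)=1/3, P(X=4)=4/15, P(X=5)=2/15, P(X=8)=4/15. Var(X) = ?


E[X] = 21/5, E[X^2] = 25
Var(X) = E[X^2] - (E[X])^2 = 25 - (21/5)^2 = 184/25

184/25


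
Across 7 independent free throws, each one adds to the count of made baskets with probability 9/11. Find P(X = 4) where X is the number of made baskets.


P(X=4) = C(7,4) * p^4 * (1-p)^3
= 35 * 6561/14641 * 8/1331
= 1837080/19487171

1837080/19487171


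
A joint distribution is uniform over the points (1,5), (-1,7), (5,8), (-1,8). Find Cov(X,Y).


E[X]=1, E[Y]=7, E[XY]=15/2
Cov(X,Y) = E[XY] - E[X]E[Y] = 15/2 - 1*7 = 1/2

1/2


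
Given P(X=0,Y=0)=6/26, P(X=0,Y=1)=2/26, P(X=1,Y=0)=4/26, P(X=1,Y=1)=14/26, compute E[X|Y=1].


P(Y=1) = 16/26
E[X|Y=1] = (0*2 + 1*14)/16 = 14/16 = 7/8

7/8


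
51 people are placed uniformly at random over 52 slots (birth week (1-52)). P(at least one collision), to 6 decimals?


P(all different) = prod((52-i)/52 for i=0..50) = 0.000000
P(at least one match) = 1 - 0.000000 = 1.000000

1.000000


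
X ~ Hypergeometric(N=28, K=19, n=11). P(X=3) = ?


P(X=3) = C(19,3)*C(9,8) / C(28,11)
= 969*9 / 21474180
= 8721/21474180 = 17/41860

17/41860


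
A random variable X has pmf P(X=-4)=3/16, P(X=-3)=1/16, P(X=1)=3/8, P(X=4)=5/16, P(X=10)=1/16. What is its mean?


E[X] = sum(x * P(x))
= -4*3/16 - 3*1/16 + 1*3/8 + 4*5/16 + 10*1/16
= 21/16

21/16


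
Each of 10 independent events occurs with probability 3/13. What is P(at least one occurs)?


P(at least one) = 1 - P(none)
P(none) = (1 - 3/13)^10 = (10/13)^10 = 10000000000/137858491849
P(at least one) = 1 - 10000000000/137858491849 = 127858491849/137858491849

127858491849/137858491849


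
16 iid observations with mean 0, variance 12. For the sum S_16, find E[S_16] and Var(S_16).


E[S_n] = n*mu = 16*0 = 0
Var(S_n) = n*sigma^2 = 16*12 = 192

E[S_16]=0, Var(S_16)=192


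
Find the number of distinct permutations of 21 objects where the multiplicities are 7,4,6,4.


21! = 51090942171709440000
Denominator: 7!=5040 * 4!=24 * 6!=720 * 4!=24
Coefficient = 51090942171709440000 / 2090188800 = 24443218800

24443218800


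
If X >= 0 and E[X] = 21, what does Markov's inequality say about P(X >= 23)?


Markov: P(X >= a) <= E[X]/a
P(X >= 23) <= 21/23

21/23


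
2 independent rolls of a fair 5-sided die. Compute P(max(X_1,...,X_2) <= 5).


P(max <= 5) = P(all X_i <= 5) = (P(X_1 <= 5))^2
= (5/5)^2 = 1^2 = 1

1


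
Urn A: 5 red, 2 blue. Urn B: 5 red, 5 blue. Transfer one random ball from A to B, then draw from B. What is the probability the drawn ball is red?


P(transfer red) = 5/7; P(transfer blue) = 2/7
If red transferred: Urn II has 6 red of 11, so P(red|red moved) = 6/11
If blue transferred: Urn II has 5 red of 11, so P(red|blue moved) = 5/11
By total probability: P(red) = 5/7*6/11 + 2/7*5/11 = 40/77

40/77


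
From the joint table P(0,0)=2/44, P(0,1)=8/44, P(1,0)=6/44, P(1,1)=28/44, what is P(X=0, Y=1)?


Read from table: P(X=0, Y=1) = 8/44 = 2/11

2/11


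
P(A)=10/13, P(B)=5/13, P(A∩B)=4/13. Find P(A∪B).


P(A∪B) = P(A) + P(B) - P(A∩B)
= 10/13 + 5/13 - 4/13 = 11/13

11/13


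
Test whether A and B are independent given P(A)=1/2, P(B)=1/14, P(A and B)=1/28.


P(A)*P(B) = 1/2*1/14 = 1/28
P(A∩B) = 1/28, which equals P(A)P(B), so independent

Yes, A and B are independent


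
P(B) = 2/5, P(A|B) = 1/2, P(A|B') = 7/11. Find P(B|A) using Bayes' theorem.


P(A) = P(A|B)P(B) + P(A|B')P(B') = 1/2*2/5 + 7/11*3/5 = 32/55
P(B|A) = P(A|B)P(B)/P(A) = (1/5)/(32/55) = 11/32

11/32


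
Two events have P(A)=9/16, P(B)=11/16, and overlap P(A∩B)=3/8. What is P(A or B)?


P(A∪B) = P(A) + P(B) - P(A∩B)
= 9/16 + 11/16 - 3/8 = 7/8

7/8


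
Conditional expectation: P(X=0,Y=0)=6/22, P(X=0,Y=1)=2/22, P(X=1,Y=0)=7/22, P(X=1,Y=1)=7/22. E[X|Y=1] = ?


P(Y=1) = 9/22
E[X|Y=1] = (0*2 + 1*7)/9 = 7/9

7/9


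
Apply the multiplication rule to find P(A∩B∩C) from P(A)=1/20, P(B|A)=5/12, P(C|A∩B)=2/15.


P(A∩B∩C) = P(A) * P(B|A) * P(C|A∩B)
= 1/20 * 5/12 * 2/15
= 1/48 * 2/15 = 1/360

1/360


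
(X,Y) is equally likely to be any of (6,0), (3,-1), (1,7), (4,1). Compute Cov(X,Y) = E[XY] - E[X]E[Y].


E[X]=7/2, E[Y]=7/4, E[XY]=2
Cov(X,Y) = E[XY] - E[X]E[Y] = 2 - 7/2*7/4 = -33/8

-33/8


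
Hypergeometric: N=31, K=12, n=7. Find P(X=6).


P(X=6) = C(12,6)*C(19,1) / C(31,7)
= 924*19 / 2629575
= 17556/2629575 = 5852/876525

5852/876525


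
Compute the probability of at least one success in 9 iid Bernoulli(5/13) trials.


P(at least one) = 1 - P(none)
P(none) = (1 - 5/13)^9 = (8/13)^9 = 134217728/10604499373
P(at least one) = 1 - 134217728/10604499373 = 10470281645/10604499373

10470281645/10604499373


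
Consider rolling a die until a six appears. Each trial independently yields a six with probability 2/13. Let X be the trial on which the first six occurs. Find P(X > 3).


P(X > 3) = P(first 3 trials all fail) = (1-p)^3 = (11/13)^3 = 1331/2197

1331/2197


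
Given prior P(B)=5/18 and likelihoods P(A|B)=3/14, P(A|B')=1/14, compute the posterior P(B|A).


P(A) = P(A|B)P(B) + P(A|B')P(B') = 3/14*5/18 + 1/14*13/18 = 1/9
P(B|A) = P(A|B)P(B)/P(A) = (5/84)/(1/9) = 15/28

15/28


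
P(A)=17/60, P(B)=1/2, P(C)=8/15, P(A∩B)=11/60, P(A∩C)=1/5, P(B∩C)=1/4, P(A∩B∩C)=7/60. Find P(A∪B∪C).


P(A∪B∪C) = P(A)+P(B)+P(C) - P(AB)-P(AC)-P(BC) + P(ABC)
= 17/60+1/2+8/15 - 11/60-1/5-1/4 + 7/60
= 4/5

4/5


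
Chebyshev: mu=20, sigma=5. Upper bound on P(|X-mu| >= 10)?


k = 10/5 = 2
Chebyshev: P(|X-mu| >= k*sigma) <= 1/k^2 = 1/2^2 = 1/4

1/4


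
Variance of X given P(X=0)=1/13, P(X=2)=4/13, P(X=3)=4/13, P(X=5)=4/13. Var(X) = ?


E[X] = 40/13, E[X^2] = 152/13
Var(X) = E[X^2] - (E[X])^2 = 152/13 - (40/13)^2 = 376/169

376/169


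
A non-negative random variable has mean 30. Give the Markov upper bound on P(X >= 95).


Markov: P(X >= a) <= E[X]/a
P(X >= 95) <= 30/95 = 6/19

6/19


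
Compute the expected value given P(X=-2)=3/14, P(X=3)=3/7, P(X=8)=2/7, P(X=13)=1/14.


E[X] = sum(x * P(x))
= -2*3/14 + 3*3/7 + 8*2/7 + 13*1/14
= 57/14

57/14


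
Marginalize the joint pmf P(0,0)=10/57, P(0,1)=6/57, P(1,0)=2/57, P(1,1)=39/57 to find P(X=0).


P(X=0) = P(0,0)+P(0,1) = 10/57 + 6/57 = 16/57

16/57


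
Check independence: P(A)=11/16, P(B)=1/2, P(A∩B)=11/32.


P(A)*P(B) = 11/16*1/2 = 11/32
P(A∩B) = 11/32, which equals P(A)P(B), so independent

Yes, A and B are independent


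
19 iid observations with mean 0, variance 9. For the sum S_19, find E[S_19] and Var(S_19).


E[S_n] = n*mu = 19*0 = 0
Var(S_n) = n*sigma^2 = 19*9 = 171

E[S_19]=0, Var(S_19)=171


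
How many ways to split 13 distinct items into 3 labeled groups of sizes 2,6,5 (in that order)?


13! = 6227020800
Denominator: 2!=2 * 6!=720 * 5!=120
Coefficient = 6227020800 / 172800 = 36036

36036


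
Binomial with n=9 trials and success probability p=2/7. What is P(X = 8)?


P(X=8) = C(9,8) * p^8 * (1-p)^1
= 9 * 256/5764801 * 5/7
= 11520/40353607

11520/40353607


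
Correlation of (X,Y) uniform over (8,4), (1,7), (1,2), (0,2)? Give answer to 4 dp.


Cov(X,Y) = 0.8750, Var(X) = 10.2500, Var(Y) = 4.1875
rho = Cov/(sqrt(VarX)*sqrt(VarY)) = 0.1336

0.1336


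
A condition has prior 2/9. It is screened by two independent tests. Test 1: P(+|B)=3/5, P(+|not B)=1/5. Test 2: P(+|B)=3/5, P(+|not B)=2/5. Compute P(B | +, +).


After test 1: P(+) = 3/5*2/9 + 1/5*7/9 = 13/45
P(B|+) = (2/15)/(13/45) = 6/13
After test 2 (use post1 as new prior): P(+) = 3/5*6/13 + 2/5*7/13 = 32/65
P(B|+,+) = (18/65)/(32/65) = 9/16

9/16


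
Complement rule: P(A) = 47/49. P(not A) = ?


P(A') = 1 - P(A) = 1 - 47/49 = 2/49

2/49


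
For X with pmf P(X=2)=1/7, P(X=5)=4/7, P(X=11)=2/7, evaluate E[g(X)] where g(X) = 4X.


E[4X] = sum(g(x)*P(x))
= 8*1/7 + 20*4/7 + 44*2/7
= 176/7

176/7


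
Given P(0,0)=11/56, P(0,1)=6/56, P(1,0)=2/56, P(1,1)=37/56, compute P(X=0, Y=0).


Read from table: P(X=0, Y=0) = 11/56

11/56


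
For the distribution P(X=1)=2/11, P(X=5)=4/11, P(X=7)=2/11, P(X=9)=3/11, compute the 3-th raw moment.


E[X^3] = sum(x^3 * P(x))
= 1*2/11 + 125*4/11 + 343*2/11 + 729*3/11
= 3375/11

3375/11


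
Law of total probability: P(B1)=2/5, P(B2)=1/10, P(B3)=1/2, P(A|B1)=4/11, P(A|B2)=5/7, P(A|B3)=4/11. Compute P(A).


P(A) = P(A|B1)P(B1) + P(A|B2)P(B2) + P(A|B3)P(B3)
= 4/11*2/5 + 5/7*1/10 + 4/11*1/2
= 8/55 + 1/14 + 2/11 = 307/770

307/770


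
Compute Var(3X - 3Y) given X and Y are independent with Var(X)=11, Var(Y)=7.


Independence => Cov(X,Y)=0
Var(3X - 3Y) = 3^2*Var(X) + (-3)^2*Var(Y)
= 9*11 + 9*7 = 162

162


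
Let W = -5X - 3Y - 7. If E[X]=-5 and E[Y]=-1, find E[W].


E[-5X - 3Y - 7] = -5*E[X] - 3*E[Y] - 7
= (-5)*(-5) + (-3)*(-1) + (-7)
= 25 + 3 - 7 = 21

21


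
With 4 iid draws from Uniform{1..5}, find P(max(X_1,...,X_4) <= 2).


P(max <= 2) = P(all X_i <= 2) = (P(X_1 <= 2))^4
= (2/5)^4 = 16/625

16/625


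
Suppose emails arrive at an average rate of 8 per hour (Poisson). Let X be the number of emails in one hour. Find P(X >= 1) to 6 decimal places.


P(X>=1) = 1 - P(X<=0) = 1 - (e^(-8)*8^0/0!)
≈ 1 - 0.0003354626 = 0.9996645374
≈ 0.999665

0.999665


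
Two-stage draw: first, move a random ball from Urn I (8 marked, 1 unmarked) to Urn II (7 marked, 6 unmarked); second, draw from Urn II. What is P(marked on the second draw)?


P(transfer marked) = 8/9; P(transfer unmarked) = 1/9
If marked transferred: Urn II has 8 marked of 14, so P(marked|marked moved) = 4/7
If unmarked transferred: Urn II has 7 marked of 14, so P(marked|unmarked moved) = 1/2
By total probability: P(marked) = 8/9*4/7 + 1/9*1/2 = 71/126

71/126


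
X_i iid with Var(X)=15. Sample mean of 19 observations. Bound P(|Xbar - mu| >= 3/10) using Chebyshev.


Var(Xbar) = Var(X)/n = 15/19
Chebyshev: P(|Xbar-mu| >= 3/10) <= Var(Xbar)/(3/10)^2 = (15/19)/(9/100) = 500/57
Bound exceeds 1, so trivial bound: 1

1


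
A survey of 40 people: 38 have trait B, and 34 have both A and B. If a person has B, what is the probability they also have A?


P(A|B) = P(A∩B)/P(B) = (34/40)/(38/40) = 34/38 = 17/19

17/19


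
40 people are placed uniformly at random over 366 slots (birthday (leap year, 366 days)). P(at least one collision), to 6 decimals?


P(all different) = prod((366-i)/366 for i=0..39) = 0.109455
P(at least one match) = 1 - 0.109455 = 0.890545

0.890545


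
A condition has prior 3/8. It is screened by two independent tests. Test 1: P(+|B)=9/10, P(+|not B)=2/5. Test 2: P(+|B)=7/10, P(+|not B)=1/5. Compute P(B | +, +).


After test 1: P(+) = 9/10*3/8 + 2/5*5/8 = 47/80
P(B|+) = (27/80)/(47/80) = 27/47
After test 2 (use post1 as new prior): P(+) = 7/10*27/47 + 1/5*20/47 = 229/470
P(B|+,+) = (189/470)/(229/470) = 189/229

189/229


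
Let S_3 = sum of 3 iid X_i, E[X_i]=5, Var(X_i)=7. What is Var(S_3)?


By independence, Var(S_n) = n*Var(X_1) = 3*7 = 21

21


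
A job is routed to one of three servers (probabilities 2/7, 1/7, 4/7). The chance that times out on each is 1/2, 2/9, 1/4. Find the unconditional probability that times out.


P(A) = P(A|B1)P(B1) + P(A|B2)P(B2) + P(A|B3)P(B3)
= 1/2*2/7 + 2/9*1/7 + 1/4*4/7
= 1/7 + 2/63 + 1/7 = 20/63

20/63


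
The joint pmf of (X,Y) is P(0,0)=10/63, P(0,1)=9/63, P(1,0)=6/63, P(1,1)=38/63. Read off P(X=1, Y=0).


Read from table: P(X=1, Y=0) = 6/63 = 2/21

2/21


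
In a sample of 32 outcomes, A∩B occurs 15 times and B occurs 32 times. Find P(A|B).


P(A|B) = P(A∩B)/P(B) = (15/32)/(32/32) = 15/32

15/32


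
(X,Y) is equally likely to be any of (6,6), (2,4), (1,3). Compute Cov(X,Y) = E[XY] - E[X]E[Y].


E[X]=3, E[Y]=13/3, E[XY]=47/3
Cov(X,Y) = E[XY] - E[X]E[Y] = 47/3 - 3*13/3 = 8/3

8/3


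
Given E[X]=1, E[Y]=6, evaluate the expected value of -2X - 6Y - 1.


E[-2X - 6Y - 1] = -2*E[X] - 6*E[Y] - 1
= (-2)*(1) + (-6)*(6) + (-1)
= -2 - 36 - 1 = -39

-39


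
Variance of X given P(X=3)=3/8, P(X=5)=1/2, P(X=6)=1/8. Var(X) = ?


E[X] = 35/8, E[X^2] = 163/8
Var(X) = E[X^2] - (E[X])^2 = 163/8 - (35/8)^2 = 79/64

79/64


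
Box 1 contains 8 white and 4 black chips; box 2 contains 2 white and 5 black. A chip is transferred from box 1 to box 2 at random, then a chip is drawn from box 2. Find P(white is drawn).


P(transfer white) = 8/12 = 2/3; P(transfer black) = 1/3
If white transferred: Urn II has 3 white of 8, so P(white|white moved) = 3/8
If black transferred: Urn II has 2 white of 8, so P(white|black moved) = 1/4
By total probability: P(white) = 2/3*3/8 + 1/3*1/4 = 1/3

1/3


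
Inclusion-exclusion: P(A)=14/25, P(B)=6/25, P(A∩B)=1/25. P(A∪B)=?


P(A∪B) = P(A) + P(B) - P(A∩B)
= 14/25 + 6/25 - 1/25 = 19/25

19/25


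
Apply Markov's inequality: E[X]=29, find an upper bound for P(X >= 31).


Markov: P(X >= a) <= E[X]/a
P(X >= 31) <= 29/31

29/31


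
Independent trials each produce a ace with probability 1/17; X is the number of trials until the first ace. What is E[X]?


For geometric (trials until first success), E[X] = 1/p = 1/(1/17) = 17

17


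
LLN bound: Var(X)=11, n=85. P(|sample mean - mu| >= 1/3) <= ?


Var(Xbar) = Var(X)/n = 11/85
Chebyshev: P(|Xbar-mu| >= 1/3) <= Var(Xbar)/(1/3)^2 = (11/85)/(1/9) = 99/85
Bound exceeds 1, so trivial bound: 1

1


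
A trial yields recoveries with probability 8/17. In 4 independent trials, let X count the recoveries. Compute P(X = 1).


P(X=1) = C(4,1) * p^1 * (1-p)^3
= 4 * 8/17 * 729/4913
= 23328/83521

23328/83521


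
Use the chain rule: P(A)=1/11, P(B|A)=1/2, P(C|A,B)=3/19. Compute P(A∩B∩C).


P(A∩B∩C) = P(A) * P(B|A) * P(C|A∩B)
= 1/11 * 1/2 * 3/19
= 1/22 * 3/19 = 3/418

3/418


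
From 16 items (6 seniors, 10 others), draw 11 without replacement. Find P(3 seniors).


P(X=3) = C(6,3)*C(10,8) / C(16,11)
= 20*45 / 4368
= 900/4368 = 75/364

75/364


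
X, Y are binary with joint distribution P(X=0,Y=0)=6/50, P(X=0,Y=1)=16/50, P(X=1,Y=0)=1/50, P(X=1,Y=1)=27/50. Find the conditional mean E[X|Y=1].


P(Y=1) = 43/50
E[X|Y=1] = (0*16 + 1*27)/43 = 27/43

27/43


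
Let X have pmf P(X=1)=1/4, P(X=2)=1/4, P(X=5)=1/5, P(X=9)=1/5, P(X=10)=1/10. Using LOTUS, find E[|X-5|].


E[|X-5|] = sum(g(x)*P(x))
= 4*1/4 + 3*1/4 + 0*1/5 + 4*1/5 + 5*1/10
= 61/20

61/20


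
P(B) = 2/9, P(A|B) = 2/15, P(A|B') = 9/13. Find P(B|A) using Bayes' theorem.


P(A) = P(A|B)P(B) + P(A|B')P(B') = 2/15*2/9 + 9/13*7/9 = 997/1755
P(B|A) = P(A|B)P(B)/P(A) = (4/135)/(997/1755) = 52/997

52/997


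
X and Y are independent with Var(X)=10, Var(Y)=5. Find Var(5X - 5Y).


Independence => Cov(X,Y)=0
Var(5X - 5Y) = 5^2*Var(X) + (-5)^2*Var(Y)
= 25*10 + 25*5 = 375

375


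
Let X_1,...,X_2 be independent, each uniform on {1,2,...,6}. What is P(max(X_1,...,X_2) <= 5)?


P(max <= 5) = P(all X_i <= 5) = (P(X_1 <= 5))^2
= (5/6)^2 = 25/36

25/36


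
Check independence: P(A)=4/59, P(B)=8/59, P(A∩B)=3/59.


P(A)*P(B) = 4/59*8/59 = 32/3481
P(A∩B) = 3/59 != 32/3481, so not independent

No, A and B are not independent


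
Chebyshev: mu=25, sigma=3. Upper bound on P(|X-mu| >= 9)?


k = 9/3 = 3
Chebyshev: P(|X-mu| >= k*sigma) <= 1/k^2 = 1/3^2 = 1/9

1/9


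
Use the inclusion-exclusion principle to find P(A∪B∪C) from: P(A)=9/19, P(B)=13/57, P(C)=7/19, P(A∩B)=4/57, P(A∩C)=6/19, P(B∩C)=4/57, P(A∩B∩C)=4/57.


P(A∪B∪C) = P(A)+P(B)+P(C) - P(AB)-P(AC)-P(BC) + P(ABC)
= 9/19+13/57+7/19 - 4/57-6/19-4/57 + 4/57
= 13/19

13/19


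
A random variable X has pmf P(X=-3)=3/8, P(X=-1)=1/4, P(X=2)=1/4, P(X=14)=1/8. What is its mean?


E[X] = sum(x * P(x))
= -3*3/8 - 1*1/4 + 2*1/4 + 14*1/8
= 7/8

7/8


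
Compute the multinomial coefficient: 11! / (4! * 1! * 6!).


11! = 39916800
Denominator: 4!=24 * 1!=1 * 6!=720
Coefficient = 39916800 / 17280 = 2310

2310


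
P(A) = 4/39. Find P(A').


P(A') = 1 - P(A) = 1 - 4/39 = 35/39

35/39


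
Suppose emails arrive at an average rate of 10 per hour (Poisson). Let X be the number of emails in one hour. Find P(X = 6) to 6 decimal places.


P(X=6) = e^(-10) * 10^6 / 6!
≈ 0.00004539992976 * 1000000 / 720
≈ 0.063055

0.063055


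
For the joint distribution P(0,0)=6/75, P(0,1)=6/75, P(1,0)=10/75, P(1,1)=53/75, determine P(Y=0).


P(Y=0) = P(0,0)+P(1,0) = 6/75 + 10/75 = 16/75

16/75


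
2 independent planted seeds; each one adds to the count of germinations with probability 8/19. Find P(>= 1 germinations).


P(at least one) = 1 - P(none)
P(none) = (1 - 8/19)^2 = (11/19)^2 = 121/361
P(at least one) = 1 - 121/361 = 240/361

240/361


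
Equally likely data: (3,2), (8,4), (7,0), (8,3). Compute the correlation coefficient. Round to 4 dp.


Cov(X,Y) = 0.8750, Var(X) = 4.2500, Var(Y) = 2.1875
rho = Cov/(sqrt(VarX)*sqrt(VarY)) = 0.2870

0.2870


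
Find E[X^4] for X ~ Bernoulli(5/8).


For Bernoulli: X in {0,1}
E[X^4] = 0^4*(1-5/8) + 1^4*5/8 = 5/8

5/8


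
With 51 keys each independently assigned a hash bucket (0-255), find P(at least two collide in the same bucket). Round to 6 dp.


P(all different) = prod((256-i)/256 for i=0..50) = 0.004774
P(at least one match) = 1 - 0.004774 = 0.995226

0.995226


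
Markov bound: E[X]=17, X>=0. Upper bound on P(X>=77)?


Markov: P(X >= a) <= E[X]/a
P(X >= 77) <= 17/77

17/77


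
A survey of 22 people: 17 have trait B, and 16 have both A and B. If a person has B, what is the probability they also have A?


P(A|B) = P(A∩B)/P(B) = (16/22)/(17/22) = 16/17

16/17


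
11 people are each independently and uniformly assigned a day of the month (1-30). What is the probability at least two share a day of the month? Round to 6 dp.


P(all different) = prod((30-i)/30 for i=0..10) = 0.123093
P(at least one match) = 1 - 0.123093 = 0.876907

0.876907


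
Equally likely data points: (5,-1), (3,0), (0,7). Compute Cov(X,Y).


E[X]=8/3, E[Y]=2, E[XY]=-5/3
Cov(X,Y) = E[XY] - E[X]E[Y] = -5/3 - 8/3*2 = -7

-7


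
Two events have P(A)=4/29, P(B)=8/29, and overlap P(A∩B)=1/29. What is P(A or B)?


P(A∪B) = P(A) + P(B) - P(A∩B)
= 4/29 + 8/29 - 1/29 = 11/29

11/29


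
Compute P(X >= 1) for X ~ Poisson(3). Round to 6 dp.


P(X>=1) = 1 - P(X<=0) = 1 - (e^(-3)*3^0/0!)
≈ 1 - 0.0497870684 = 0.9502129316
≈ 0.950213

0.950213


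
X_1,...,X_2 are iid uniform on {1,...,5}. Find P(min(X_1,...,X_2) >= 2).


P(min >= 2) = P(all X_i >= 2) = (P(X_1 >= 2))^2
= (4/5)^2 = 16/25

16/25


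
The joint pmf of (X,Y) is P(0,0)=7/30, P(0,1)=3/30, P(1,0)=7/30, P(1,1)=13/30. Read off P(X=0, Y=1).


Read from table: P(X=0, Y=1) = 3/30 = 1/10

1/10


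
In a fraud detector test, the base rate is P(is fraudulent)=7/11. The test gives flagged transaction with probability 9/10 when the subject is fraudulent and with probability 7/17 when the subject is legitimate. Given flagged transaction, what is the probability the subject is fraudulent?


P(A) = P(A|B)P(B) + P(A|B')P(B') = 9/10*7/11 + 7/17*4/11 = 1351/1870
P(B|A) = P(A|B)P(B)/P(A) = (63/110)/(1351/1870) = 153/193

153/193


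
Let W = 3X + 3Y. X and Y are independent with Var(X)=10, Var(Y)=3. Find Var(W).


Independence => Cov(X,Y)=0
Var(3X + 3Y) = 3^2*Var(X) + 3^2*Var(Y)
= 9*10 + 9*3 = 117

117


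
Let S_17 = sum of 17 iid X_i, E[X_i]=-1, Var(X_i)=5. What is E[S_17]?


E[S_n] = n*E[X_1] = 17*-1 = -17

-17


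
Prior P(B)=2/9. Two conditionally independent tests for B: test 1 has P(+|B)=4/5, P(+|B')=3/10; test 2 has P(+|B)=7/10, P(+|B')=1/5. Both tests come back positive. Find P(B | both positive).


After test 1: P(+) = 4/5*2/9 + 3/10*7/9 = 37/90
P(B|+) = (8/45)/(37/90) = 16/37
After test 2 (use post1 as new prior): P(+) = 7/10*16/37 + 1/5*21/37 = 77/185
P(B|+,+) = (56/185)/(77/185) = 8/11

8/11


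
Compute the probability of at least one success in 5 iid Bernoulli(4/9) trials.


P(at least one) = 1 - P(none)
P(none) = (1 - 4/9)^5 = (5/9)^5 = 3125/59049
P(at least one) = 1 - 3125/59049 = 55924/59049

55924/59049


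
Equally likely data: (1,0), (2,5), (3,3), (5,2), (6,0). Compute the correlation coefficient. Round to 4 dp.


Cov(X,Y) = -1.0000, Var(X) = 3.4400, Var(Y) = 3.6000
rho = Cov/(sqrt(VarX)*sqrt(VarY)) = -0.2842

-0.2842


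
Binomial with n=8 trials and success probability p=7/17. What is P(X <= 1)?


P(X<=1) = P(X=0) + P(X=1)
= 100000000/6975757441 + 560000000/6975757441
= 660000000/6975757441

660000000/6975757441


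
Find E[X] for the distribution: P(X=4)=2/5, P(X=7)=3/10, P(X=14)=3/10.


E[X] = sum(x * P(x))
= 4*2/5 + 7*3/10 + 14*3/10
= 79/10

79/10


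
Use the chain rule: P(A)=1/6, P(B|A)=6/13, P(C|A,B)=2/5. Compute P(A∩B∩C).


P(A∩B∩C) = P(A) * P(B|A) * P(C|A∩B)
= 1/6 * 6/13 * 2/5
= 1/13 * 2/5 = 2/65

2/65


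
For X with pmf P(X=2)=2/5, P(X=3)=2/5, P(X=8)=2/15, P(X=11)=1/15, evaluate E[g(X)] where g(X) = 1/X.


E[1/X] = sum(g(x)*P(x))
= 1/2*2/5 + 1/3*2/5 + 1/8*2/15 + 1/11*1/15
= 47/132

47/132


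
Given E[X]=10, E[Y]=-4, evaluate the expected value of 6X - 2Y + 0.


E[6X - 2Y + 0] = 6*E[X] - 2*E[Y] + 0
= (6)*(10) + (-2)*(-4) + (0)
= 60 + 8 + 0 = 68

68


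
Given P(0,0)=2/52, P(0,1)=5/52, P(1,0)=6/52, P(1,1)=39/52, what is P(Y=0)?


P(Y=0) = P(0,0)+P(1,0) = 2/52 + 6/52 = 8/52 = 2/13

2/13


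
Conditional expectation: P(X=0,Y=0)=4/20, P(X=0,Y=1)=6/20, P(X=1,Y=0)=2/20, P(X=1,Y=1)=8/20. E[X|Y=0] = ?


P(Y=0) = 6/20
E[X|Y=0] = (0*4 + 1*2)/6 = 2/6 = 1/3

1/3


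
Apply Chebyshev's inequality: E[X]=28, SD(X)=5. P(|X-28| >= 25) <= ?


k = 25/5 = 5
Chebyshev: P(|X-mu| >= k*sigma) <= 1/k^2 = 1/5^2 = 1/25

1/25


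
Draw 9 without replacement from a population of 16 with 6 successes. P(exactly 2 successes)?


P(X=2) = C(6,2)*C(10,7) / C(16,9)
= 15*120 / 11440
= 1800/11440 = 45/286

45/286


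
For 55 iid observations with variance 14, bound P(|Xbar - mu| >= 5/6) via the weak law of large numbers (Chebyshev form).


Var(Xbar) = Var(X)/n = 14/55
Chebyshev: P(|Xbar-mu| >= 5/6) <= Var(Xbar)/(5/6)^2 = (14/55)/(25/36) = 504/1375

504/1375


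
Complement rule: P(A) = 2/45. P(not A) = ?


P(A') = 1 - P(A) = 1 - 2/45 = 43/45

43/45


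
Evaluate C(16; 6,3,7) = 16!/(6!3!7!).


16! = 20922789888000
Denominator: 6!=720 * 3!=6 * 7!=5040
Coefficient = 20922789888000 / 21772800 = 960960

960960


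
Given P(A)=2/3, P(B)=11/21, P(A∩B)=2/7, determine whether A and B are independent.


P(A)*P(B) = 2/3*11/21 = 22/63
P(A∩B) = 2/7 != 22/63, so not independent

No, A and B are not independent


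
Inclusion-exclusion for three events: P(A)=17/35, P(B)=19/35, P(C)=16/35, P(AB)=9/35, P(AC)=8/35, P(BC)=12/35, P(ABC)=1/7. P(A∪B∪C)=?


P(A∪B∪C) = P(A)+P(B)+P(C) - P(AB)-P(AC)-P(BC) + P(ABC)
= 17/35+19/35+16/35 - 9/35-8/35-12/35 + 1/7
= 4/5

4/5


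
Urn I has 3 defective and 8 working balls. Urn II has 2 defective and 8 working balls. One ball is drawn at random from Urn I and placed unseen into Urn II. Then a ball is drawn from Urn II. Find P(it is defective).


P(transfer defective) = 3/11; P(transfer working) = 8/11
If defective transferred: Urn II has 3 defective of 11, so P(defective|defective moved) = 3/11
If working transferred: Urn II has 2 defective of 11, so P(defective|working moved) = 2/11
By total probability: P(defective) = 3/11*3/11 + 8/11*2/11 = 25/121

25/121


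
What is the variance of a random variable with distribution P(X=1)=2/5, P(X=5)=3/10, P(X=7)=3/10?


E[X] = 4, E[X^2] = 113/5
Var(X) = E[X^2] - (E[X])^2 = 113/5 - (4)^2 = 33/5

33/5


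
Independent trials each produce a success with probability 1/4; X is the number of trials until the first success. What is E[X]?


For geometric (trials until first success), E[X] = 1/p = 1/(1/4) = 4

4


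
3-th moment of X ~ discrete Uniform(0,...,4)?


E[X^3] = (1/5) * sum(x^3 for x=0..4)
= 100/5 = 20

20


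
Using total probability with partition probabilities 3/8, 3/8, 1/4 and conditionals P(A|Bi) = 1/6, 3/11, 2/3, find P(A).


P(A) = P(A|B1)P(B1) + P(A|B2)P(B2) + P(A|B3)P(B3)
= 1/6*3/8 + 3/11*3/8 + 2/3*1/4
= 1/16 + 9/88 + 1/6 = 175/528

175/528


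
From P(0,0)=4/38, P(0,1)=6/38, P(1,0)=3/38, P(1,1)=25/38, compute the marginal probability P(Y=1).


P(Y=1) = P(0,1)+P(1,1) = 6/38 + 25/38 = 31/38

31/38


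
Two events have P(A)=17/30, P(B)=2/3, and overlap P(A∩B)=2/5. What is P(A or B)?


P(A∪B) = P(A) + P(B) - P(A∩B)
= 17/30 + 2/3 - 2/5 = 5/6

5/6


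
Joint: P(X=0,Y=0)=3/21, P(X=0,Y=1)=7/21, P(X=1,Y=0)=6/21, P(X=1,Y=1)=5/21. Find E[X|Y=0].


P(Y=0) = 9/21
E[X|Y=0] = (0*3 + 1*6)/9 = 6/9 = 2/3

2/3


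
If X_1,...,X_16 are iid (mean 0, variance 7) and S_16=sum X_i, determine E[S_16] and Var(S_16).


E[S_n] = n*mu = 16*0 = 0
Var(S_n) = n*sigma^2 = 16*7 = 112

E[S_16]=0, Var(S_16)=112


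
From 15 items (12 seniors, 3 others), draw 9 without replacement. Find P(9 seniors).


P(X=9) = C(12,9)*C(3,0) / C(15,9)
= 220*1 / 5005
= 220/5005 = 4/91

4/91


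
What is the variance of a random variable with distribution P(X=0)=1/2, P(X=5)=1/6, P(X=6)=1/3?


E[X] = 17/6, E[X^2] = 97/6
Var(X) = E[X^2] - (E[X])^2 = 97/6 - (17/6)^2 = 293/36

293/36


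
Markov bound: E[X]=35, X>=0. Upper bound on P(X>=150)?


Markov: P(X >= a) <= E[X]/a
P(X >= 150) <= 35/150 = 7/30

7/30


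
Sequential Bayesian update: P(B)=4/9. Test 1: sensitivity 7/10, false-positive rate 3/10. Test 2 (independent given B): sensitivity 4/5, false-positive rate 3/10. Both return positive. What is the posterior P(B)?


After test 1: P(+) = 7/10*4/9 + 3/10*5/9 = 43/90
P(B|+) = (14/45)/(43/90) = 28/43
After test 2 (use post1 as new prior): P(+) = 4/5*28/43 + 3/10*15/43 = 269/430
P(B|+,+) = (112/215)/(269/430) = 224/269

224/269


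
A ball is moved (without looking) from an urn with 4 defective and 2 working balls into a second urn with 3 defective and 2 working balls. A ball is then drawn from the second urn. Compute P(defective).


P(transfer defective) = 4/6 = 2/3; P(transfer working) = 1/3
If defective transferred: Urn II has 4 defective of 6, so P(defective|defective moved) = 2/3
If working transferred: Urn II has 3 defective of 6, so P(defective|working moved) = 1/2
By total probability: P(defective) = 2/3*2/3 + 1/3*1/2 = 11/18

11/18


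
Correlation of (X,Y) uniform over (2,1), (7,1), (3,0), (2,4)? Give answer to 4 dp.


Cov(X,Y) = -1.0000, Var(X) = 4.2500, Var(Y) = 2.2500
rho = Cov/(sqrt(VarX)*sqrt(VarY)) = -0.3234

-0.3234


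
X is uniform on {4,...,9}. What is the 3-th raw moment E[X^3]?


E[X^3] = (1/6) * sum(x^3 for x=4..9)
= 1989/6 = 663/2

663/2


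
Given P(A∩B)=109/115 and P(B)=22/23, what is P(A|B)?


P(A|B) = P(A∩B)/P(B) = (109/115)/(110/115) = 109/110

109/110


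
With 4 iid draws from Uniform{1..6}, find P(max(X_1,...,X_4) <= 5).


P(max <= 5) = P(all X_i <= 5) = (P(X_1 <= 5))^4
= (5/6)^4 = 625/1296

625/1296


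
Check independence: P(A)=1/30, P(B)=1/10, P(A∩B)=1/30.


P(A)*P(B) = 1/30*1/10 = 1/300
P(A∩B) = 1/30 != 1/300, so not independent

No, A and B are not independent


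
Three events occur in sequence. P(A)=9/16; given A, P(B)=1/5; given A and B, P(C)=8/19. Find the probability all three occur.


P(A∩B∩C) = P(A) * P(B|A) * P(C|A∩B)
= 9/16 * 1/5 * 8/19
= 9/80 * 8/19 = 9/190

9/190


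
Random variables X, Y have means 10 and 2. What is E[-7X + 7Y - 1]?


E[-7X + 7Y - 1] = -7*E[X] + 7*E[Y] - 1
= (-7)*(10) + (7)*(2) + (-1)
= -70 + 14 - 1 = -57

-57


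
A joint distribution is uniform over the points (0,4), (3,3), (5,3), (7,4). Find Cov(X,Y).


E[X]=15/4, E[Y]=7/2, E[XY]=13
Cov(X,Y) = E[XY] - E[X]E[Y] = 13 - 15/4*7/2 = -1/8

-1/8


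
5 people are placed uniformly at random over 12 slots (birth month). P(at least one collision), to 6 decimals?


P(all different) = prod((12-i)/12 for i=0..4) = 0.381944
P(at least one match) = 1 - 0.381944 = 0.618056

0.618056


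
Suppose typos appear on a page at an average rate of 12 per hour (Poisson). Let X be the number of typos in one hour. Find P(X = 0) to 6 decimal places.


P(X=0) = e^(-12) * 12^0 / 0!
≈ 0.000006144212353 * 1 / 1
≈ 0.000006

0.000006


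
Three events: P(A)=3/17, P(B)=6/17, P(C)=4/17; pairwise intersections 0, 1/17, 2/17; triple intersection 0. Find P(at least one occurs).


P(A∪B∪C) = P(A)+P(B)+P(C) - P(AB)-P(AC)-P(BC) + P(ABC)
= 3/17+6/17+4/17 - 0-1/17-2/17 + 0
= 10/17

10/17


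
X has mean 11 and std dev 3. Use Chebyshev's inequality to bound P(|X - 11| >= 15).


k = 15/3 = 5
Chebyshev: P(|X-mu| >= k*sigma) <= 1/k^2 = 1/5^2 = 1/25

1/25


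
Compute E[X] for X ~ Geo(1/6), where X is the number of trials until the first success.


For geometric (trials until first success), E[X] = 1/p = 1/(1/6) = 6

6


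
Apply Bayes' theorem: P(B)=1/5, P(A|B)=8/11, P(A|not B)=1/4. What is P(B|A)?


P(A) = P(A|B)P(B) + P(A|B')P(B') = 8/11*1/5 + 1/4*4/5 = 19/55
P(B|A) = P(A|B)P(B)/P(A) = (8/55)/(19/55) = 8/19

8/19


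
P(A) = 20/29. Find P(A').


P(A') = 1 - P(A) = 1 - 20/29 = 9/29

9/29


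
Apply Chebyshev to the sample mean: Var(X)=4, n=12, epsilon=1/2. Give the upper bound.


Var(Xbar) = Var(X)/n = 4/12
Chebyshev: P(|Xbar-mu| >= 1/2) <= Var(Xbar)/(1/2)^2 = (1/3)/(1/4) = 4/3
Bound exceeds 1, so trivial bound: 1

1


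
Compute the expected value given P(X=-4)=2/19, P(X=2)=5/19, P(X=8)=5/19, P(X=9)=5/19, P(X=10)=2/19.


E[X] = sum(x * P(x))
= -4*2/19 + 2*5/19 + 8*5/19 + 9*5/19 + 10*2/19
= 107/19

107/19


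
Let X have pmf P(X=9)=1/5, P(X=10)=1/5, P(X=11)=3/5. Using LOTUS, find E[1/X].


E[1/X] = sum(g(x)*P(x))
= 1/9*1/5 + 1/10*1/5 + 1/11*3/5
= 479/4950

479/4950


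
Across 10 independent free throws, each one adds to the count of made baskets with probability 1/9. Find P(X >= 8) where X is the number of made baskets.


P(X>=8) = P(X=8) + P(X=9) + P(X=10)
= 320/387420489 + 80/3486784401 + 1/3486784401
= 329/387420489

329/387420489


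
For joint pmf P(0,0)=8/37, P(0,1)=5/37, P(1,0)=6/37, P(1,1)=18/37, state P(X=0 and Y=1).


Read from table: P(X=0, Y=1) = 5/37

5/37


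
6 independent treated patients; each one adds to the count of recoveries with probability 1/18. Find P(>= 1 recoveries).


P(at least one) = 1 - P(none)
P(none) = (1 - 1/18)^6 = (17/18)^6 = 24137569/34012224
P(at least one) = 1 - 24137569/34012224 = 9874655/34012224

9874655/34012224


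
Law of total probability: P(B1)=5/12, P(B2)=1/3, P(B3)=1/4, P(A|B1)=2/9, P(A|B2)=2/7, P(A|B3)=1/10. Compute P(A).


P(A) = P(A|B1)P(B1) + P(A|B2)P(B2) + P(A|B3)P(B3)
= 2/9*5/12 + 2/7*1/3 + 1/10*1/4
= 5/54 + 2/21 + 1/40 = 1609/7560

1609/7560


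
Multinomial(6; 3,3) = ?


6! = 720
Denominator: 3!=6 * 3!=6
Coefficient = 720 / 36 = 20

20


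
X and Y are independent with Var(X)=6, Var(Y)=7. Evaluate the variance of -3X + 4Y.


Independence => Cov(X,Y)=0
Var(-3X + 4Y) = (-3)^2*Var(X) + 4^2*Var(Y)
= 9*6 + 16*7 = 166

166


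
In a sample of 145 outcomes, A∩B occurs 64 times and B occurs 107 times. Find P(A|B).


P(A|B) = P(A∩B)/P(B) = (64/145)/(107/145) = 64/107

64/107


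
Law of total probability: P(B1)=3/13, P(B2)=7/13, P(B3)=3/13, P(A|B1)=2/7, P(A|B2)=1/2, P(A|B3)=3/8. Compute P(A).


P(A) = P(A|B1)P(B1) + P(A|B2)P(B2) + P(A|B3)P(B3)
= 2/7*3/13 + 1/2*7/13 + 3/8*3/13
= 6/91 + 7/26 + 9/104 = 307/728

307/728


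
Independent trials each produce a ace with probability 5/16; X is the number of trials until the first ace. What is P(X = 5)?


P(X=5) = (1-p)^4 * p = (11/16)^4 * 5/16
= 14641/65536 * 5/16 = 73205/1048576

73205/1048576


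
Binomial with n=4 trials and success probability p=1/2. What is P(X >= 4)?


P(X>=4) = P(X=4)
= 1/16
= 1/16

1/16


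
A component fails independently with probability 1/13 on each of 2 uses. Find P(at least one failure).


P(at least one) = 1 - P(none)
P(none) = (1 - 1/13)^2 = (12/13)^2 = 144/169
P(at least one) = 1 - 144/169 = 25/169

25/169


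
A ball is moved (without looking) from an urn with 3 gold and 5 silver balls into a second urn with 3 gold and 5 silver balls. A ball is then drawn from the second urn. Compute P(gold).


P(transfer gold) = 3/8; P(transfer silver) = 5/8
If gold transferred: Urn II has 4 gold of 9, so P(gold|gold moved) = 4/9
If silver transferred: Urn II has 3 gold of 9, so P(gold|silver moved) = 1/3
By total probability: P(gold) = 3/8*4/9 + 5/8*1/3 = 3/8

3/8


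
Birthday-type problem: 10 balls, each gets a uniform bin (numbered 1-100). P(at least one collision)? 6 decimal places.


P(all different) = prod((100-i)/100 for i=0..9) = 0.628157
P(at least one match) = 1 - 0.628157 = 0.371843

0.371843


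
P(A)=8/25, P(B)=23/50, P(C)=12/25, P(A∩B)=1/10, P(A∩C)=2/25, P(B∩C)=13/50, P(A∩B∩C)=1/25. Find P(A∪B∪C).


P(A∪B∪C) = P(A)+P(B)+P(C) - P(AB)-P(AC)-P(BC) + P(ABC)
= 8/25+23/50+12/25 - 1/10-2/25-13/50 + 1/25
= 43/50

43/50


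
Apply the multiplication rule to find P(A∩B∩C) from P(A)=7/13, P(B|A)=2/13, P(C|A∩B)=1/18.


P(A∩B∩C) = P(A) * P(B|A) * P(C|A∩B)
= 7/13 * 2/13 * 1/18
= 14/169 * 1/18 = 7/1521

7/1521


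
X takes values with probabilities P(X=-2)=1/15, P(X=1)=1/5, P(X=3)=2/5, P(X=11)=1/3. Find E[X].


E[X] = sum(x * P(x))
= -2*1/15 + 1*1/5 + 3*2/5 + 11*1/3
= 74/15

74/15


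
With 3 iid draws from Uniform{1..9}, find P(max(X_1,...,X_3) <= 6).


P(max <= 6) = P(all X_i <= 6) = (P(X_1 <= 6))^3
= (6/9)^3 = (2/3)^3 = 8/27

8/27


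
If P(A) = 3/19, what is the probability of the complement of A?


P(A') = 1 - P(A) = 1 - 3/19 = 16/19

16/19


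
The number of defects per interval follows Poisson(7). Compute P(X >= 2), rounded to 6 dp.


P(X>=2) = 1 - P(X<=1) = 1 - (e^(-7)*7^0/0! + e^(-7)*7^1/1!)
≈ 1 - (0.0009118820 + 0.0063831738)
= 1 - 0.0072950558 = 0.9927049442
≈ 0.992705

0.992705


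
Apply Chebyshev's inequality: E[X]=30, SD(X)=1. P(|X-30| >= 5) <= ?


k = 5/1 = 5
Chebyshev: P(|X-mu| >= k*sigma) <= 1/k^2 = 1/5^2 = 1/25

1/25


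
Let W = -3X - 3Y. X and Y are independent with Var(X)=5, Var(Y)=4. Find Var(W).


Independence => Cov(X,Y)=0
Var(-3X - 3Y) = (-3)^2*Var(X) + (-3)^2*Var(Y)
= 9*5 + 9*4 = 81

81


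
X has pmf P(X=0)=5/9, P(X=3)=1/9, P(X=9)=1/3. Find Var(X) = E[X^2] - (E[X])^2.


E[X] = 10/3, E[X^2] = 28
Var(X) = E[X^2] - (E[X])^2 = 28 - (10/3)^2 = 152/9

152/9


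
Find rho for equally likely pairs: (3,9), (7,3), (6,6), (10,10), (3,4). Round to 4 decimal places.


Cov(X,Y) = 2.0800, Var(X) = 6.9600, Var(Y) = 7.4400
rho = Cov/(sqrt(VarX)*sqrt(VarY)) = 0.2890

0.2890


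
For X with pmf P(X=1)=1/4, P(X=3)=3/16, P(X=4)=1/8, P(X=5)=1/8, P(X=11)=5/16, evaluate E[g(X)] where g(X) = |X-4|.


E[|X-4|] = sum(g(x)*P(x))
= 3*1/4 + 1*3/16 + 0*1/8 + 1*1/8 + 7*5/16
= 13/4

13/4


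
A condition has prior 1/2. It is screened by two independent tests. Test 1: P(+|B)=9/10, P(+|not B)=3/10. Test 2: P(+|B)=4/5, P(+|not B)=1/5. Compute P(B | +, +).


After test 1: P(+) = 9/10*1/2 + 3/10*1/2 = 3/5
P(B|+) = (9/20)/(3/5) = 3/4
After test 2 (use post1 as new prior): P(+) = 4/5*3/4 + 1/5*1/4 = 13/20
P(B|+,+) = (3/5)/(13/20) = 12/13

12/13


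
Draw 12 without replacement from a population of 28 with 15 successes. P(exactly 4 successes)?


P(X=4) = C(15,4)*C(13,8) / C(28,12)
= 1365*1287 / 30421755
= 1756755/30421755 = 429/7429

429/7429


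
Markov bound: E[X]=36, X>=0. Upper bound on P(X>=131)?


Markov: P(X >= a) <= E[X]/a
P(X >= 131) <= 36/131

36/131


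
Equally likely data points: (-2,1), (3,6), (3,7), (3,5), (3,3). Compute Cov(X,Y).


E[X]=2, E[Y]=22/5, E[XY]=61/5
Cov(X,Y) = E[XY] - E[X]E[Y] = 61/5 - 2*22/5 = 17/5

17/5


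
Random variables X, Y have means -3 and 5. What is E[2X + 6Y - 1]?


E[2X + 6Y - 1] = 2*E[X] + 6*E[Y] - 1
= (2)*(-3) + (6)*(5) + (-1)
= -6 + 30 - 1 = 23

23


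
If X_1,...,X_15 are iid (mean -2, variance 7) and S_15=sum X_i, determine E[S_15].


E[S_n] = n*E[X_1] = 15*-2 = -30

-30


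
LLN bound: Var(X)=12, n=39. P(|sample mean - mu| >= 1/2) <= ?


Var(Xbar) = Var(X)/n = 12/39
Chebyshev: P(|Xbar-mu| >= 1/2) <= Var(Xbar)/(1/2)^2 = (4/13)/(1/4) = 16/13
Bound exceeds 1, so trivial bound: 1

1


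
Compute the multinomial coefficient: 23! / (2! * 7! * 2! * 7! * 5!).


23! = 25852016738884976640000
Denominator: 2!=2 * 7!=5040 * 2!=2 * 7!=5040 * 5!=120
Coefficient = 25852016738884976640000 / 12192768000 = 2120274636480

2120274636480


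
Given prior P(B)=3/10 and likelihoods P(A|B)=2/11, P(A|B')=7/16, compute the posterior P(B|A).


P(A) = P(A|B)P(B) + P(A|B')P(B') = 2/11*3/10 + 7/16*7/10 = 127/352
P(B|A) = P(A|B)P(B)/P(A) = (3/55)/(127/352) = 96/635

96/635


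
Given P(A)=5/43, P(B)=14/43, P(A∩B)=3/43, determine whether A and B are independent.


P(A)*P(B) = 5/43*14/43 = 70/1849
P(A∩B) = 3/43 != 70/1849, so not independent

No, A and B are not independent


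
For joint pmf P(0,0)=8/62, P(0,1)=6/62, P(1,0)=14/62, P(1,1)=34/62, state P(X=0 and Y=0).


Read from table: P(X=0, Y=0) = 8/62 = 4/31

4/31


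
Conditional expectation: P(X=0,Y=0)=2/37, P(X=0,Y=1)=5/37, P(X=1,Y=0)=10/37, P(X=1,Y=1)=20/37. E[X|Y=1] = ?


P(Y=1) = 25/37
E[X|Y=1] = (0*5 + 1*20)/25 = 20/25 = 4/5

4/5


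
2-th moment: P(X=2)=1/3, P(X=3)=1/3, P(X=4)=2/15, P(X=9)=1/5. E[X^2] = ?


E[X^2] = sum(x^2 * P(x))
= 4*1/3 + 9*1/3 + 16*2/15 + 81*1/5
= 68/3

68/3


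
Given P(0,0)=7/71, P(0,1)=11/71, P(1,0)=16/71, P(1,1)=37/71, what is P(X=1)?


P(X=1) = P(1,0)+P(1,1) = 16/71 + 37/71 = 53/71

53/71
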